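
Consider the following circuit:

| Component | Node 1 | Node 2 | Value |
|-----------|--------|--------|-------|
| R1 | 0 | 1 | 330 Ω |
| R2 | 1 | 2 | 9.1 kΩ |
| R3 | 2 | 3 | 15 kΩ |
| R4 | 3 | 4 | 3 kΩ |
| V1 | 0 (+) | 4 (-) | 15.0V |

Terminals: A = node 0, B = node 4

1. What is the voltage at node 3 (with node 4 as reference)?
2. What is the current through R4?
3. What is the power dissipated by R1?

Nodal analysis, taking node 4 as the 0 V reference.
Source V1 fixes V_0 = 15 V.
KCL at each unknown node (sum of currents leaving = 0; resistances in Ω):
  Node 1: (V_1 - 15)/330 + (V_1 - V_2)/9100 = 0
  Node 2: (V_2 - V_1)/9100 + (V_2 - V_3)/15000 = 0
  Node 3: (V_3 - V_2)/15000 + (V_3 - 0)/3000 = 0
Collecting terms (coefficients in siemens):
  0.00314·V_1 - 0.0001099·V_2 = 0.04545
  0.0001766·V_2 - 0.0001099·V_1 - 0.00006667·V_3 = 0
  0.0004·V_3 - 0.00006667·V_2 = 0
Solving these 3 simultaneous equations (Gaussian elimination) gives:
  V_1 = 14.82 V, V_2 = 9.843 V, V_3 = 1.641 V
Part 1:
  Read off the nodal solution: V_3 = 1.641 V
Part 2:
  I_R4 = (V_3 - V_4)/R4 = (1.641 - 0)/3000 = 0.0005468 A
  Magnitude: I_R4 = 0.0005468 A
Part 3:
  I_R1 = (V_0 - V_1)/R1 = (15 - 14.82)/330 = 0.0005468 A
  P_R1 = I_R1² × R1 = (0.0005468)² × 330 = 0.00009868 W

Final answers:
1. V_3 = 1.641 V
2. I_R4 = 0.0005468 A
3. P_R1 = 9.868e-05 W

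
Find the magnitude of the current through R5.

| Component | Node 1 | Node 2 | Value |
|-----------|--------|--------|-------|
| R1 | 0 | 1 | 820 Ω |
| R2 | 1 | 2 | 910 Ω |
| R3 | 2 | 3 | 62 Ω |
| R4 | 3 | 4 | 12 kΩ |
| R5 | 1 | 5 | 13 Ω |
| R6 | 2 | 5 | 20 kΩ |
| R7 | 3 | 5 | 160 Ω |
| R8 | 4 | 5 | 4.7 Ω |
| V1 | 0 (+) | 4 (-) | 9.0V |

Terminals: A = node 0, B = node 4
Nodal analysis, taking node 4 as the 0 V reference.
Source V1 fixes V_0 = 9 V.
KCL at each unknown node (sum of currents leaving = 0; resistances in Ω):
  Node 1: (V_1 - 9)/820 + (V_1 - V_2)/910 + (V_1 - V_5)/13 = 0
  Node 2: (V_2 - V_1)/910 + (V_2 - V_3)/62 + (V_2 - V_5)/20000 = 0
  Node 3: (V_3 - V_2)/62 + (V_3 - 0)/12000 + (V_3 - V_5)/160 = 0
  Node 5: (V_5 - V_1)/13 + (V_5 - V_2)/20000 + (V_5 - V_3)/160 + (V_5 - 0)/4.7 = 0
Collecting terms (coefficients in siemens):
  0.07924·V_1 - 0.001099·V_2 - 0.07692·V_5 = 0.01098
  0.01728·V_2 - 0.001099·V_1 - 0.01613·V_3 - 0.00005·V_5 = 0
  0.02246·V_3 - 0.01613·V_2 - 0.00625·V_5 = 0
  0.296·V_5 - 0.07692·V_1 - 0.00005·V_2 - 0.00625·V_3 = 0
Solving these 4 simultaneous equations (Gaussian elimination) gives:
  V_1 = 0.1886 V, V_2 = 0.07659 V, V_3 = 0.06904 V, V_5 = 0.05048 V
I_R5 = (V_1 - V_5)/R5 = (0.1886 - 0.05048)/13 = 0.01062 A
|I_R5| = 0.01062 A

Final answer: |I_R5| = 0.01062 A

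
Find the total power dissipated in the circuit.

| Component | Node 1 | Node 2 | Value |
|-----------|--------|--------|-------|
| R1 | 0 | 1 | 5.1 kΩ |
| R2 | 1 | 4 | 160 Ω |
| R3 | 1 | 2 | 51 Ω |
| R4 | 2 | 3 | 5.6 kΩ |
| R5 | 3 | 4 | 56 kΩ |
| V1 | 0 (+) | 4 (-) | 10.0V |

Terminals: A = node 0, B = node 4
Nodal analysis, taking node 4 as the 0 V reference.
Source V1 fixes V_0 = 10 V.
KCL at each unknown node (sum of currents leaving = 0; resistances in Ω):
  Node 1: (V_1 - 10)/5100 + (V_1 - 0)/160 + (V_1 - V_2)/51 = 0
  Node 2: (V_2 - V_1)/51 + (V_2 - V_3)/5600 = 0
  Node 3: (V_3 - V_2)/5600 + (V_3 - 0)/56000 = 0
Collecting terms (coefficients in siemens):
  0.02605·V_1 - 0.01961·V_2 = 0.001961
  0.01979·V_2 - 0.01961·V_1 - 0.0001786·V_3 = 0
  0.0001964·V_3 - 0.0001786·V_2 = 0
Solving these 3 simultaneous equations (Gaussian elimination) gives:
  V_1 = 0.3034 V, V_2 = 0.3032 V, V_3 = 0.2756 V
Power in each resistor, P = (ΔV)²/R:
  P_R1 = (10 - 0.3034)²/5100 = 0.01844 W
  P_R2 = (0.3034 - 0)²/160 = 0.0005754 W
  P_R3 = (0.3034 - 0.3032)²/51 = 0.000000001235 W
  P_R4 = (0.3032 - 0.2756)²/5600 = 0.0000001356 W
  P_R5 = (0.2756 - 0)²/56000 = 0.000001356 W
P_total = P_R1 + P_R2 + P_R3 + P_R4 + P_R5 = 0.01901 W

Final answer: 0.01901 W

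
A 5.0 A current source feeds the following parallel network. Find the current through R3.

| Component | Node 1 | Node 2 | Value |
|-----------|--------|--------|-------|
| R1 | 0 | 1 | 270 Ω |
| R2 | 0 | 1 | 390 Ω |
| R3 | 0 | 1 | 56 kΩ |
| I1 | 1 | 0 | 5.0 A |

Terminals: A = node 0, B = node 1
All resistors sit directly between nodes 0 and 1, so they are in parallel and share one voltage V; the full source current 5 A splits among them.
1/R_par = 1/270 + 1/390 + 1/56000 = 0.006286 S  =>  R_par = 159.1 Ω
V = I × R_par = 5 × 159.1 = 795.5 V
I_R3 = V/R3 = 795.5/56000 = 0.0142 A

Final answer: 0.0142 A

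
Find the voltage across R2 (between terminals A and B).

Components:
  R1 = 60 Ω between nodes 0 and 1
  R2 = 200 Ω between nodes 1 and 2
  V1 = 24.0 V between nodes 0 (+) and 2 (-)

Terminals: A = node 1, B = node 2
R1 and R2 are in series across V1 (node 0 → node 1 → node 2), and the output A–B is taken across R2, so this is a voltage divider.
Series current: I = V1/(R1 + R2) = 24/(60 + 200) = 24/260 = 0.09231 A
V_R2 = I × R2 = V1 × R2/(R1 + R2) = 24 × 200/260 = 18.46 V

Final answer: 18.46 V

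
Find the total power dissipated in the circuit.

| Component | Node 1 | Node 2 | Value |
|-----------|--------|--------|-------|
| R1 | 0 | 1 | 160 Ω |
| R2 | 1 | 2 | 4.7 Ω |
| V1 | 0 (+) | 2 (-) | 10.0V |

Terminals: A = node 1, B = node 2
Nodal analysis, taking node 2 as the 0 V reference.
Source V1 fixes V_0 = 10 V.
KCL at each unknown node (sum of currents leaving = 0; resistances in Ω):
  Node 1: (V_1 - 10)/160 + (V_1 - 0)/4.7 = 0
Collecting terms: 0.219 × V_1 = 0.0625  =>  V_1 = 0.2854 V
Power in each resistor, P = (ΔV)²/R:
  P_R1 = (10 - 0.2854)²/160 = 0.5898 W
  P_R2 = (0.2854 - 0)²/4.7 = 0.01733 W
P_total = P_R1 + P_R2 = 0.6072 W

Final answer: 0.6072 W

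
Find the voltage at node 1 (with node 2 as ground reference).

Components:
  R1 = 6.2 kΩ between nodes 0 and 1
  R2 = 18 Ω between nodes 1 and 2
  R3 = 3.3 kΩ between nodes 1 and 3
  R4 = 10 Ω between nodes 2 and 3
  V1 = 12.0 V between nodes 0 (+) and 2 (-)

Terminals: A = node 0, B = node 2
Nodal analysis, taking node 2 as the 0 V reference.
Source V1 fixes V_0 = 12 V.
KCL at each unknown node (sum of currents leaving = 0; resistances in Ω):
  Node 1: (V_1 - 12)/6200 + (V_1 - 0)/18 + (V_1 - V_3)/3300 = 0
  Node 3: (V_3 - V_1)/3300 + (V_3 - 0)/10 = 0
Collecting terms (coefficients in siemens):
  0.05602·V_1 - 0.000303·V_3 = 0.001935
  0.1003·V_3 - 0.000303·V_1 = 0
Determinant D = (0.05602)(0.1003) - (-0.000303)(-0.000303) = 0.005619
V_1 = [(0.001935)(0.1003) - (-0.000303)(0)]/D = 0.03455 V
V_3 = [(0.05602)(0) - (0.001935)(-0.000303)]/D = 0.0001044 V
The requested potential is V_1 = 0.03455 V.

Final answer: V_1 = 0.03455 V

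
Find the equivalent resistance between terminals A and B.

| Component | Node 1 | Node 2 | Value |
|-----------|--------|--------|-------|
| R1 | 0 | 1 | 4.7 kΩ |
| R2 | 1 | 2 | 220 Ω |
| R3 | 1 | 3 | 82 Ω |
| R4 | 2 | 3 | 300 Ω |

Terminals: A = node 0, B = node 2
Reduce the network between node 0 (A) and node 2 (B) by series/parallel combination:
  Rs1 = R3 + R4 (series, joined only at node 3) = 82 + 300 = 382 Ω
  Rp1 = R2 ‖ Rs1 (parallel, both between nodes 1 and 2) = 1/(1/220 + 1/382) = 139.6 Ω
  Rs2 = R1 + Rp1 (series, joined only at node 1) = 4700 + 139.6 = 4840 Ω
R_eq = 4.84 kΩ

Final answer: 4.84 kΩ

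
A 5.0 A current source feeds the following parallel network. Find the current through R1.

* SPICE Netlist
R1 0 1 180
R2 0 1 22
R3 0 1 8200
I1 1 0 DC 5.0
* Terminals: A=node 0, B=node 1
All resistors sit directly between nodes 0 and 1, so they are in parallel and share one voltage V; the full source current 5 A splits among them.
1/R_par = 1/180 + 1/22 + 1/8200 = 0.05113 S  =>  R_par = 19.56 Ω
V = I × R_par = 5 × 19.56 = 97.79 V
I_R1 = V/R1 = 97.79/180 = 0.5433 A

Final answer: 0.5433 A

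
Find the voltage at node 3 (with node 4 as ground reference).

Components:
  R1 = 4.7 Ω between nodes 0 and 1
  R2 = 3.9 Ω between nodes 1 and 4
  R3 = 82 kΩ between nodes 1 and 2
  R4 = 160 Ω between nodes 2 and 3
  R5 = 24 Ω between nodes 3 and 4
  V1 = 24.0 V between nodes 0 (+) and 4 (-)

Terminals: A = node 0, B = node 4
Nodal analysis, taking node 4 as the 0 V reference.
Source V1 fixes V_0 = 24 V.
KCL at each unknown node (sum of currents leaving = 0; resistances in Ω):
  Node 1: (V_1 - 24)/4.7 + (V_1 - 0)/3.9 + (V_1 - V_2)/82000 = 0
  Node 2: (V_2 - V_1)/82000 + (V_2 - V_3)/160 = 0
  Node 3: (V_3 - V_2)/160 + (V_3 - 0)/24 = 0
Collecting terms (coefficients in siemens):
  0.4692·V_1 - 0.0000122·V_2 = 5.106
  0.006262·V_2 - 0.0000122·V_1 - 0.00625·V_3 = 0
  0.04792·V_3 - 0.00625·V_2 = 0
Solving these 3 simultaneous equations (Gaussian elimination) gives:
  V_1 = 10.88 V, V_2 = 0.02437 V, V_3 = 0.003178 V
The requested potential is V_3 = 0.003178 V.

Final answer: V_3 = 0.003178 V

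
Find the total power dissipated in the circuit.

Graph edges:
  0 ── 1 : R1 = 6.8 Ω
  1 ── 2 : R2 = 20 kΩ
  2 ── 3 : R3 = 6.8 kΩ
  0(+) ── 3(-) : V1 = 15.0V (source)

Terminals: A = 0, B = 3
Nodal analysis, taking node 3 as the 0 V reference.
Source V1 fixes V_0 = 15 V.
KCL at each unknown node (sum of currents leaving = 0; resistances in Ω):
  Node 1: (V_1 - 15)/6.8 + (V_1 - V_2)/20000 = 0
  Node 2: (V_2 - V_1)/20000 + (V_2 - 0)/6800 = 0
Collecting terms (coefficients in siemens):
  0.1471·V_1 - 0.00005·V_2 = 2.206
  0.0001971·V_2 - 0.00005·V_1 = 0
Determinant D = (0.1471)(0.0001971) - (-0.00005)(-0.00005) = 0.00002899
V_1 = [(2.206)(0.0001971) - (-0.00005)(0)]/D = 15 V
V_2 = [(0.1471)(0) - (2.206)(-0.00005)]/D = 3.805 V
Power in each resistor, P = (ΔV)²/R:
  P_R1 = (15 - 15)²/6.8 = 0.000002129 W
  P_R2 = (15 - 3.805)²/20000 = 0.006262 W
  P_R3 = (3.805 - 0)²/6800 = 0.002129 W
P_total = P_R1 + P_R2 + P_R3 = 0.008393 W

Final answer: 0.008393 W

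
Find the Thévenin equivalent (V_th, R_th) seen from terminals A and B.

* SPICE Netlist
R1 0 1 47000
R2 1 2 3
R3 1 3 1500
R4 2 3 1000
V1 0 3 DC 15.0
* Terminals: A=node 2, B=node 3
Step 1 — V_th is the open-circuit voltage V_A - V_B (nothing connected across the terminals).
Nodal analysis, taking node 3 as the 0 V reference.
Source V1 fixes V_0 = 15 V.
KCL at each unknown node (sum of currents leaving = 0; resistances in Ω):
  Node 1: (V_1 - 15)/47000 + (V_1 - V_2)/3 + (V_1 - 0)/1500 = 0
  Node 2: (V_2 - V_1)/3 + (V_2 - 0)/1000 = 0
Collecting terms (coefficients in siemens):
  0.334·V_1 - 0.3333·V_2 = 0.0003191
  0.3343·V_2 - 0.3333·V_1 = 0
Determinant D = (0.334)(0.3343) - (-0.3333)(-0.3333) = 0.0005633
V_1 = [(0.0003191)(0.3343) - (-0.3333)(0)]/D = 0.1894 V
V_2 = [(0.334)(0) - (0.0003191)(-0.3333)]/D = 0.1888 V
V_th = V_2 - V_3 = 0.1888 - 0 = 0.1888 V
Step 2 — R_th: zero the source — replace V1 by a short circuit (node 3 merges into node 0) — and find the resistance seen between A (node 2) and B (node 0).
Reduce the network between node 2 (A) and node 0 (B) by series/parallel combination:
  Rp1 = R1 ‖ R3 (parallel, both between nodes 0 and 1) = 1/(1/47000 + 1/1500) = 1454 Ω
  Rs1 = R2 + Rp1 (series, joined only at node 1) = 3 + 1454 = 1457 Ω
  Rp2 = R4 ‖ Rs1 (parallel, both between nodes 0 and 2) = 1/(1/1000 + 1/1457) = 592.9 Ω
R_th = 592.9 Ω

Final answer: V_th = 0.1888 V, R_th = 592.9 Ω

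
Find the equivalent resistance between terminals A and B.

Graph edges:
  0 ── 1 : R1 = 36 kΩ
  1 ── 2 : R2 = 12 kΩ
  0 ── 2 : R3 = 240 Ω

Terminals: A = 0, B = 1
Reduce the network between node 0 (A) and node 1 (B) by series/parallel combination:
  Rs1 = R3 + R2 (series, joined only at node 2) = 240 + 12000 = 12240 Ω
  Rp1 = R1 ‖ Rs1 (parallel, both between nodes 0 and 1) = 1/(1/36000 + 1/12240) = 9134 Ω
R_eq = 9.134 kΩ

Final answer: 9.134 kΩ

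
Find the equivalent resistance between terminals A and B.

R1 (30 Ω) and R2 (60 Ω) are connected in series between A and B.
Reduce the network between node 0 (A) and node 2 (B) by series/parallel combination:
  Rs1 = R1 + R2 (series, joined only at node 1) = 30 + 60 = 90 Ω
R_eq = 90 Ω

Final answer: 90 Ω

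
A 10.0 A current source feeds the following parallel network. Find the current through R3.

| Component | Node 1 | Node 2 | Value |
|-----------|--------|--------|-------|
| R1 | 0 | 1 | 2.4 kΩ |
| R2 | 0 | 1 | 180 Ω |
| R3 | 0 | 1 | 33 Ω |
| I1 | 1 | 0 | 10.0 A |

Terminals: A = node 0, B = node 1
All resistors sit directly between nodes 0 and 1, so they are in parallel and share one voltage V; the full source current 10 A splits among them.
1/R_par = 1/2400 + 1/180 + 1/33 = 0.03628 S  =>  R_par = 27.57 Ω
V = I × R_par = 10 × 27.57 = 275.7 V
I_R3 = V/R3 = 275.7/33 = 8.354 A

Final answer: 8.354 A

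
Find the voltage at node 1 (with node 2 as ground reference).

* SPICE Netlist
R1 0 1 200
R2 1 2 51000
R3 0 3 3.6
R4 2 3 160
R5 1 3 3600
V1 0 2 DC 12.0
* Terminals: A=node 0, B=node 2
Nodal analysis, taking node 2 as the 0 V reference.
Source V1 fixes V_0 = 12 V.
KCL at each unknown node (sum of currents leaving = 0; resistances in Ω):
  Node 1: (V_1 - 12)/200 + (V_1 - 0)/51000 + (V_1 - V_3)/3600 = 0
  Node 3: (V_3 - 12)/3.6 + (V_3 - 0)/160 + (V_3 - V_1)/3600 = 0
Collecting terms (coefficients in siemens):
  0.005297·V_1 - 0.0002778·V_3 = 0.06
  0.2843·V_3 - 0.0002778·V_1 = 3.333
Determinant D = (0.005297)(0.2843) - (-0.0002778)(-0.0002778) = 0.001506
V_1 = [(0.06)(0.2843) - (-0.0002778)(3.333)]/D = 11.94 V
V_3 = [(0.005297)(3.333) - (0.06)(-0.0002778)]/D = 11.74 V
The requested potential is V_1 = 11.94 V.

Final answer: V_1 = 11.94 V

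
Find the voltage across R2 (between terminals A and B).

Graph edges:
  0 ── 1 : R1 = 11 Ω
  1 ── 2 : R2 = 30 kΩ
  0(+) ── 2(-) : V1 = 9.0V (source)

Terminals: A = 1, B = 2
R1 and R2 are in series across V1 (node 0 → node 1 → node 2), and the output A–B is taken across R2, so this is a voltage divider.
Series current: I = V1/(R1 + R2) = 9/(11 + 30000) = 9/30010 = 0.0002999 A
V_R2 = I × R2 = V1 × R2/(R1 + R2) = 9 × 30000/30010 = 8.997 V

Final answer: 8.997 V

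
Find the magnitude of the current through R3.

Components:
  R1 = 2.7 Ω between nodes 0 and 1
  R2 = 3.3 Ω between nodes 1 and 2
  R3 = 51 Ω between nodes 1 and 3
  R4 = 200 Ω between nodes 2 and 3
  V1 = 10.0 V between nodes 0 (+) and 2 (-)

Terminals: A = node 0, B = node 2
Nodal analysis, taking node 2 as the 0 V reference.
Source V1 fixes V_0 = 10 V.
KCL at each unknown node (sum of currents leaving = 0; resistances in Ω):
  Node 1: (V_1 - 10)/2.7 + (V_1 - 0)/3.3 + (V_1 - V_3)/51 = 0
  Node 3: (V_3 - V_1)/51 + (V_3 - 0)/200 = 0
Collecting terms (coefficients in siemens):
  0.693·V_1 - 0.01961·V_3 = 3.704
  0.02461·V_3 - 0.01961·V_1 = 0
Determinant D = (0.693)(0.02461) - (-0.01961)(-0.01961) = 0.01667
V_1 = [(3.704)(0.02461) - (-0.01961)(0)]/D = 5.468 V
V_3 = [(0.693)(0) - (3.704)(-0.01961)]/D = 4.357 V
I_R3 = (V_1 - V_3)/R3 = (5.468 - 4.357)/51 = 0.02178 A
|I_R3| = 0.02178 A

Final answer: |I_R3| = 0.02178 A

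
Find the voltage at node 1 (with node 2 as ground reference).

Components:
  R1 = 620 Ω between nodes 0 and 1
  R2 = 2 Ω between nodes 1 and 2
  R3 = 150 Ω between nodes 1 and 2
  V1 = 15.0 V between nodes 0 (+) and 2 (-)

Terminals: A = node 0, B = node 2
Nodal analysis, taking node 2 as the 0 V reference.
Source V1 fixes V_0 = 15 V.
KCL at each unknown node (sum of currents leaving = 0; resistances in Ω):
  Node 1: (V_1 - 15)/620 + (V_1 - 0)/2 + (V_1 - 0)/150 = 0
Collecting terms: 0.5083 × V_1 = 0.02419  =>  V_1 = 0.0476 V
The requested potential is V_1 = 0.0476 V.

Final answer: V_1 = 0.0476 V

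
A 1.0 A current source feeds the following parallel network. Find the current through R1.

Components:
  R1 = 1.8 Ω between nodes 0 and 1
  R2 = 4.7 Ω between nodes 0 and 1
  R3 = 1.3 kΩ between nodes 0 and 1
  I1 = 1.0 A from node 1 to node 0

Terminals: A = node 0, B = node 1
All resistors sit directly between nodes 0 and 1, so they are in parallel and share one voltage V; the full source current 1 A splits among them.
1/R_par = 1/1.8 + 1/4.7 + 1/1300 = 0.7691 S  =>  R_par = 1.3 Ω
V = I × R_par = 1 × 1.3 = 1.3 V
I_R1 = V/R1 = 1.3/1.8 = 0.7224 A

Final answer: 0.7224 A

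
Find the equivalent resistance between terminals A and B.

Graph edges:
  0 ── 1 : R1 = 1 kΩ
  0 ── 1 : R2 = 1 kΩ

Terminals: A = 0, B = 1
Reduce the network between node 0 (A) and node 1 (B) by series/parallel combination:
  Rp1 = R1 ‖ R2 (parallel, both between nodes 0 and 1) = 1/(1/1000 + 1/1000) = 500 Ω
R_eq = 500 Ω

Final answer: 500 Ω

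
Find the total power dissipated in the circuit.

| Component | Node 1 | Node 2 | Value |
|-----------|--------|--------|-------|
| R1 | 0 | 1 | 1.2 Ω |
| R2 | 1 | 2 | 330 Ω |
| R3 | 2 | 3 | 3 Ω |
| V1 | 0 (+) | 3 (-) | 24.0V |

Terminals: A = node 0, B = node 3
Nodal analysis, taking node 3 as the 0 V reference.
Source V1 fixes V_0 = 24 V.
KCL at each unknown node (sum of currents leaving = 0; resistances in Ω):
  Node 1: (V_1 - 24)/1.2 + (V_1 - V_2)/330 = 0
  Node 2: (V_2 - V_1)/330 + (V_2 - 0)/3 = 0
Collecting terms (coefficients in siemens):
  0.8364·V_1 - 0.00303·V_2 = 20
  0.3364·V_2 - 0.00303·V_1 = 0
Determinant D = (0.8364)(0.3364) - (-0.00303)(-0.00303) = 0.2813
V_1 = [(20)(0.3364) - (-0.00303)(0)]/D = 23.91 V
V_2 = [(0.8364)(0) - (20)(-0.00303)]/D = 0.2154 V
Power in each resistor, P = (ΔV)²/R:
  P_R1 = (24 - 23.91)²/1.2 = 0.006189 W
  P_R2 = (23.91 - 0.2154)²/330 = 1.702 W
  P_R3 = (0.2154 - 0)²/3 = 0.01547 W
P_total = P_R1 + P_R2 + P_R3 = 1.724 W

Final answer: 1.724 W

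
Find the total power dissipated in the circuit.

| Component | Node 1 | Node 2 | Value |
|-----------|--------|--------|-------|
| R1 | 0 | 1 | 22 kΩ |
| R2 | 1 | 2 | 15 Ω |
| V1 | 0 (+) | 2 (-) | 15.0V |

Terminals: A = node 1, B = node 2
Nodal analysis, taking node 2 as the 0 V reference.
Source V1 fixes V_0 = 15 V.
KCL at each unknown node (sum of currents leaving = 0; resistances in Ω):
  Node 1: (V_1 - 15)/22000 + (V_1 - 0)/15 = 0
Collecting terms: 0.06671 × V_1 = 0.0006818  =>  V_1 = 0.01022 V
Power in each resistor, P = (ΔV)²/R:
  P_R1 = (15 - 0.01022)²/22000 = 0.01021 W
  P_R2 = (0.01022 - 0)²/15 = 0.000006964 W
P_total = P_R1 + P_R2 = 0.01022 W

Final answer: 0.01022 W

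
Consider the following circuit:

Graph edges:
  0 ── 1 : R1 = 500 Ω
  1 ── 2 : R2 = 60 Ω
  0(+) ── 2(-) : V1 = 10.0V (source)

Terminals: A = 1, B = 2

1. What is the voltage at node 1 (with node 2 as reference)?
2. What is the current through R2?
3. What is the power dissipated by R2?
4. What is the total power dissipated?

Nodal analysis, taking node 2 as the 0 V reference.
Source V1 fixes V_0 = 10 V.
KCL at each unknown node (sum of currents leaving = 0; resistances in Ω):
  Node 1: (V_1 - 10)/500 + (V_1 - 0)/60 = 0
Collecting terms: 0.01867 × V_1 = 0.02  =>  V_1 = 1.071 V
Part 1:
  Read off the nodal solution: V_1 = 1.071 V
Part 2:
  I_R2 = (V_1 - V_2)/R2 = (1.071 - 0)/60 = 0.01786 A
  Magnitude: I_R2 = 0.01786 A
Part 3:
  I_R2 = (V_1 - V_2)/R2 = (1.071 - 0)/60 = 0.01786 A
  P_R2 = I_R2² × R2 = (0.01786)² × 60 = 0.01913 W
Part 4:
  Power in each resistor, P = (ΔV)²/R:
    P_R1 = (10 - 1.071)²/500 = 0.1594 W
    P_R2 = (1.071 - 0)²/60 = 0.01913 W
  P_total = P_R1 + P_R2 = 0.1786 W

Final answers:
1. V_1 = 1.071 V
2. I_R2 = 0.01786 A
3. P_R2 = 0.01913 W
4. P_total = 0.1786 W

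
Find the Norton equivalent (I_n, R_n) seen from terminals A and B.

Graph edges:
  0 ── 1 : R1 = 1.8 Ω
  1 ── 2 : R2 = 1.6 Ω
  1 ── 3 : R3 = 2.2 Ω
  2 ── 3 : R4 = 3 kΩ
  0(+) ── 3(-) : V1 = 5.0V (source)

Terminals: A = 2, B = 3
Find the Thévenin equivalent first; then I_n = V_th/R_th and R_n = R_th.
Step 1 — V_th is the open-circuit voltage V_A - V_B (nothing connected across the terminals).
Nodal analysis, taking node 3 as the 0 V reference.
Source V1 fixes V_0 = 5 V.
KCL at each unknown node (sum of currents leaving = 0; resistances in Ω):
  Node 1: (V_1 - 5)/1.8 + (V_1 - V_2)/1.6 + (V_1 - 0)/2.2 = 0
  Node 2: (V_2 - V_1)/1.6 + (V_2 - 0)/3000 = 0
Collecting terms (coefficients in siemens):
  1.635·V_1 - 0.625·V_2 = 2.778
  0.6253·V_2 - 0.625·V_1 = 0
Determinant D = (1.635)(0.6253) - (-0.625)(-0.625) = 0.6319
V_1 = [(2.778)(0.6253) - (-0.625)(0)]/D = 2.749 V
V_2 = [(1.635)(0) - (2.778)(-0.625)]/D = 2.748 V
V_th = V_2 - V_3 = 2.748 - 0 = 2.748 V
Step 2 — R_th: zero the source — replace V1 by a short circuit (node 3 merges into node 0) — and find the resistance seen between A (node 2) and B (node 0).
Reduce the network between node 2 (A) and node 0 (B) by series/parallel combination:
  Rp1 = R1 ‖ R3 (parallel, both between nodes 0 and 1) = 1/(1/1.8 + 1/2.2) = 0.99 Ω
  Rs1 = R2 + Rp1 (series, joined only at node 1) = 1.6 + 0.99 = 2.59 Ω
  Rp2 = R4 ‖ Rs1 (parallel, both between nodes 0 and 2) = 1/(1/3000 + 1/2.59) = 2.588 Ω
R_th = 2.588 Ω
I_n = V_th/R_th = 2.748/2.588 = 1.062 A, and R_n = R_th = 2.588 Ω

Final answer: I_n = 1.062 A, R_n = 2.588 Ω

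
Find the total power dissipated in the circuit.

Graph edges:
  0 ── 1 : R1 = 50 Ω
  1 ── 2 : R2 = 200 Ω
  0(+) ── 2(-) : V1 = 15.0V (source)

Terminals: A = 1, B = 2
Nodal analysis, taking node 2 as the 0 V reference.
Source V1 fixes V_0 = 15 V.
KCL at each unknown node (sum of currents leaving = 0; resistances in Ω):
  Node 1: (V_1 - 15)/50 + (V_1 - 0)/200 = 0
Collecting terms: 0.025 × V_1 = 0.3  =>  V_1 = 12 V
Power in each resistor, P = (ΔV)²/R:
  P_R1 = (15 - 12)²/50 = 0.18 W
  P_R2 = (12 - 0)²/200 = 0.72 W
P_total = P_R1 + P_R2 = 0.9 W

Final answer: 0.9 W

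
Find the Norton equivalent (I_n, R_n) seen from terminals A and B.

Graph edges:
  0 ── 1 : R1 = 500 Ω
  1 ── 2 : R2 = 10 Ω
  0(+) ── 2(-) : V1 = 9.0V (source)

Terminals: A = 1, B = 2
Find the Thévenin equivalent first; then I_n = V_th/R_th and R_n = R_th.
Step 1 — V_th is the open-circuit voltage V_A - V_B (nothing connected across the terminals).
Nodal analysis, taking node 2 as the 0 V reference.
Source V1 fixes V_0 = 9 V.
KCL at each unknown node (sum of currents leaving = 0; resistances in Ω):
  Node 1: (V_1 - 9)/500 + (V_1 - 0)/10 = 0
Collecting terms: 0.102 × V_1 = 0.018  =>  V_1 = 0.1765 V
V_th = V_1 - V_2 = 0.1765 - 0 = 0.1765 V
Step 2 — R_th: zero the source — replace V1 by a short circuit (node 2 merges into node 0) — and find the resistance seen between A (node 1) and B (node 0).
Reduce the network between node 1 (A) and node 0 (B) by series/parallel combination:
  Rp1 = R1 ‖ R2 (parallel, both between nodes 0 and 1) = 1/(1/500 + 1/10) = 9.804 Ω
R_th = 9.804 Ω
I_n = V_th/R_th = 0.1765/9.804 = 0.018 A, and R_n = R_th = 9.804 Ω

Final answer: I_n = 0.018 A, R_n = 9.804 Ω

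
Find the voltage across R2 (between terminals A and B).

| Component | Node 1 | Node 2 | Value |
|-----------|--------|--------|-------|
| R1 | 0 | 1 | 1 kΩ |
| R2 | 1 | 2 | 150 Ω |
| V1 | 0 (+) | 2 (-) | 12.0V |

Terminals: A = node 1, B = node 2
R1 and R2 are in series across V1 (node 0 → node 1 → node 2), and the output A–B is taken across R2, so this is a voltage divider.
Series current: I = V1/(R1 + R2) = 12/(1000 + 150) = 12/1150 = 0.01043 A
V_R2 = I × R2 = V1 × R2/(R1 + R2) = 12 × 150/1150 = 1.565 V

Final answer: 1.565 V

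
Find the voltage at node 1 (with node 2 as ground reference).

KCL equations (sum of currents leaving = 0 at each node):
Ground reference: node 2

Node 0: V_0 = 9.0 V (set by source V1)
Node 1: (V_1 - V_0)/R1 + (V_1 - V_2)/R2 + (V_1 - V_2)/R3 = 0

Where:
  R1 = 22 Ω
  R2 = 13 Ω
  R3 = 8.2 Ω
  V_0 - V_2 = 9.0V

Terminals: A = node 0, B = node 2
Nodal analysis, taking node 2 as the 0 V reference.
Source V1 fixes V_0 = 9 V.
KCL at each unknown node (sum of currents leaving = 0; resistances in Ω):
  Node 1: (V_1 - 9)/22 + (V_1 - 0)/13 + (V_1 - 0)/8.2 = 0
Collecting terms: 0.2443 × V_1 = 0.4091  =>  V_1 = 1.674 V
The requested potential is V_1 = 1.674 V.

Final answer: V_1 = 1.674 V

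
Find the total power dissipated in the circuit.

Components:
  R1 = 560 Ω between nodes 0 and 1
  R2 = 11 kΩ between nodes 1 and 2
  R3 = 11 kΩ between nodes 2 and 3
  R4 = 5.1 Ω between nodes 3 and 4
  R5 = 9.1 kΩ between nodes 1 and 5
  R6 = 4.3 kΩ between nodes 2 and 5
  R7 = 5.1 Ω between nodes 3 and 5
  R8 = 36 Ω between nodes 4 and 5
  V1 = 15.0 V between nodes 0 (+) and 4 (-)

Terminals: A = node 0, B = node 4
Nodal analysis, taking node 4 as the 0 V reference.
Source V1 fixes V_0 = 15 V.
KCL at each unknown node (sum of currents leaving = 0; resistances in Ω):
  Node 1: (V_1 - 15)/560 + (V_1 - V_2)/11000 + (V_1 - V_5)/9100 = 0
  Node 2: (V_2 - V_1)/11000 + (V_2 - V_3)/11000 + (V_2 - V_5)/4300 = 0
  Node 3: (V_3 - V_2)/11000 + (V_3 - 0)/5.1 + (V_3 - V_5)/5.1 = 0
  Node 5: (V_5 - V_1)/9100 + (V_5 - V_2)/4300 + (V_5 - V_3)/5.1 + (V_5 - 0)/36 = 0
Collecting terms (coefficients in siemens):
  0.001987·V_1 - 0.00009091·V_2 - 0.0001099·V_5 = 0.02679
  0.0004144·V_2 - 0.00009091·V_1 - 0.00009091·V_3 - 0.0002326·V_5 = 0
  0.3922·V_3 - 0.00009091·V_2 - 0.1961·V_5 = 0
  0.2242·V_5 - 0.0001099·V_1 - 0.0002326·V_2 - 0.1961·V_3 = 0
Solving these 4 simultaneous equations (Gaussian elimination) gives:
  V_1 = 13.62 V, V_2 = 3.001 V, V_3 = 0.009931 V, V_5 = 0.01848 V
Power in each resistor, P = (ΔV)²/R:
  P_R1 = (15 - 13.62)²/560 = 0.00339 W
  P_R2 = (13.62 - 3.001)²/11000 = 0.01026 W
  P_R3 = (3.001 - 0.009931)²/11000 = 0.0008134 W
  P_R4 = (0.009931 - 0)²/5.1 = 0.00001934 W
  P_R5 = (13.62 - 0.01848)²/9100 = 0.02034 W
  P_R6 = (3.001 - 0.01848)²/4300 = 0.002069 W
  P_R7 = (0.009931 - 0.01848)²/5.1 = 0.00001431 W
  P_R8 = (0 - 0.01848)²/36 = 0.000009482 W
P_total = P_R1 + P_R2 + P_R3 + P_R4 + P_R5 + P_R6 + P_R7 + P_R8 = 0.03691 W

Final answer: 0.03691 W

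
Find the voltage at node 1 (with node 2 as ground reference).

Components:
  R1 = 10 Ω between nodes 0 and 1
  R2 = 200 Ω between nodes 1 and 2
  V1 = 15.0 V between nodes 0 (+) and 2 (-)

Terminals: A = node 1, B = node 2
Nodal analysis, taking node 2 as the 0 V reference.
Source V1 fixes V_0 = 15 V.
KCL at each unknown node (sum of currents leaving = 0; resistances in Ω):
  Node 1: (V_1 - 15)/10 + (V_1 - 0)/200 = 0
Collecting terms: 0.105 × V_1 = 1.5  =>  V_1 = 14.29 V
The requested potential is V_1 = 14.29 V.

Final answer: V_1 = 14.29 V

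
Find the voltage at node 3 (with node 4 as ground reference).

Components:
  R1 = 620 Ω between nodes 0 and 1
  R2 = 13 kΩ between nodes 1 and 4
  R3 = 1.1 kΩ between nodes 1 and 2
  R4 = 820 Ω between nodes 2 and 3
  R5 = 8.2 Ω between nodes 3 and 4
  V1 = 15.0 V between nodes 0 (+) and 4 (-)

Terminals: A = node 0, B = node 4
Nodal analysis, taking node 4 as the 0 V reference.
Source V1 fixes V_0 = 15 V.
KCL at each unknown node (sum of currents leaving = 0; resistances in Ω):
  Node 1: (V_1 - 15)/620 + (V_1 - 0)/13000 + (V_1 - V_2)/1100 = 0
  Node 2: (V_2 - V_1)/1100 + (V_2 - V_3)/820 = 0
  Node 3: (V_3 - V_2)/820 + (V_3 - 0)/8.2 = 0
Collecting terms (coefficients in siemens):
  0.002599·V_1 - 0.0009091·V_2 = 0.02419
  0.002129·V_2 - 0.0009091·V_1 - 0.00122·V_3 = 0
  0.1232·V_3 - 0.00122·V_2 = 0
Solving these 3 simultaneous equations (Gaussian elimination) gives:
  V_1 = 10.96 V, V_2 = 4.705 V, V_3 = 0.04659 V
The requested potential is V_3 = 0.04659 V.

Final answer: V_3 = 0.04659 V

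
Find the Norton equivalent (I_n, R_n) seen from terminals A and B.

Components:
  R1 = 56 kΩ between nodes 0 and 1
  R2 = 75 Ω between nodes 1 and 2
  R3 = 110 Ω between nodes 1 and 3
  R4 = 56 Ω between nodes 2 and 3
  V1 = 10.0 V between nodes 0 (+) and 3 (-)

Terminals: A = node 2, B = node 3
Find the Thévenin equivalent first; then I_n = V_th/R_th and R_n = R_th.
Step 1 — V_th is the open-circuit voltage V_A - V_B (nothing connected across the terminals).
Nodal analysis, taking node 3 as the 0 V reference.
Source V1 fixes V_0 = 10 V.
KCL at each unknown node (sum of currents leaving = 0; resistances in Ω):
  Node 1: (V_1 - 10)/56000 + (V_1 - V_2)/75 + (V_1 - 0)/110 = 0
  Node 2: (V_2 - V_1)/75 + (V_2 - 0)/56 = 0
Collecting terms (coefficients in siemens):
  0.02244·V_1 - 0.01333·V_2 = 0.0001786
  0.03119·V_2 - 0.01333·V_1 = 0
Determinant D = (0.02244)(0.03119) - (-0.01333)(-0.01333) = 0.0005222
V_1 = [(0.0001786)(0.03119) - (-0.01333)(0)]/D = 0.01067 V
V_2 = [(0.02244)(0) - (0.0001786)(-0.01333)]/D = 0.004559 V
V_th = V_2 - V_3 = 0.004559 - 0 = 0.004559 V
Step 2 — R_th: zero the source — replace V1 by a short circuit (node 3 merges into node 0) — and find the resistance seen between A (node 2) and B (node 0).
Reduce the network between node 2 (A) and node 0 (B) by series/parallel combination:
  Rp1 = R1 ‖ R3 (parallel, both between nodes 0 and 1) = 1/(1/56000 + 1/110) = 109.8 Ω
  Rs1 = R2 + Rp1 (series, joined only at node 1) = 75 + 109.8 = 184.8 Ω
  Rp2 = R4 ‖ Rs1 (parallel, both between nodes 0 and 2) = 1/(1/56 + 1/184.8) = 42.98 Ω
R_th = 42.98 Ω
I_n = V_th/R_th = 0.004559/42.98 = 0.0001061 A, and R_n = R_th = 42.98 Ω

Final answer: I_n = 0.0001061 A, R_n = 42.98 Ω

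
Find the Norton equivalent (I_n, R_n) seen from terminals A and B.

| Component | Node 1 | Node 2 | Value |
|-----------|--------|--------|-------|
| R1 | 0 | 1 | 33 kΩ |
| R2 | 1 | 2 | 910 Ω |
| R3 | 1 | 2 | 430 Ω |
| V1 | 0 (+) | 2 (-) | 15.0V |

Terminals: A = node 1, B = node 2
Find the Thévenin equivalent first; then I_n = V_th/R_th and R_n = R_th.
Step 1 — V_th is the open-circuit voltage V_A - V_B (nothing connected across the terminals).
Nodal analysis, taking node 2 as the 0 V reference.
Source V1 fixes V_0 = 15 V.
KCL at each unknown node (sum of currents leaving = 0; resistances in Ω):
  Node 1: (V_1 - 15)/33000 + (V_1 - 0)/910 + (V_1 - 0)/430 = 0
Collecting terms: 0.003455 × V_1 = 0.0004545  =>  V_1 = 0.1316 V
V_th = V_1 - V_2 = 0.1316 - 0 = 0.1316 V
Step 2 — R_th: zero the source — replace V1 by a short circuit (node 2 merges into node 0) — and find the resistance seen between A (node 1) and B (node 0).
Reduce the network between node 1 (A) and node 0 (B) by series/parallel combination:
  Rp1 = R1 ‖ R2 ‖ R3 (parallel, all between nodes 0 and 1) = 1/(1/33000 + 1/910 + 1/430) = 289.5 Ω
R_th = 289.5 Ω
I_n = V_th/R_th = 0.1316/289.5 = 0.0004545 A, and R_n = R_th = 289.5 Ω

Final answer: I_n = 0.0004545 A, R_n = 289.5 Ω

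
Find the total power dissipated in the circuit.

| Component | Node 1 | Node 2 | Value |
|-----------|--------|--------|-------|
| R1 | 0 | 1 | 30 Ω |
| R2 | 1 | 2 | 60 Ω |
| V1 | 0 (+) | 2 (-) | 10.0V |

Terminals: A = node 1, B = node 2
Nodal analysis, taking node 2 as the 0 V reference.
Source V1 fixes V_0 = 10 V.
KCL at each unknown node (sum of currents leaving = 0; resistances in Ω):
  Node 1: (V_1 - 10)/30 + (V_1 - 0)/60 = 0
Collecting terms: 0.05 × V_1 = 0.3333  =>  V_1 = 6.667 V
Power in each resistor, P = (ΔV)²/R:
  P_R1 = (10 - 6.667)²/30 = 0.3704 W
  P_R2 = (6.667 - 0)²/60 = 0.7407 W
P_total = P_R1 + P_R2 = 1.111 W

Final answer: 1.111 W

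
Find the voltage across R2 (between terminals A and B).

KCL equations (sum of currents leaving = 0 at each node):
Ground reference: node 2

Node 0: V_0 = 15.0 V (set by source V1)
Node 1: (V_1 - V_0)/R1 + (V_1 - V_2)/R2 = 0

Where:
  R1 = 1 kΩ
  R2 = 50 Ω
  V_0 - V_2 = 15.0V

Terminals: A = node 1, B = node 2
R1 and R2 are in series across V1 (node 0 → node 1 → node 2), and the output A–B is taken across R2, so this is a voltage divider.
Series current: I = V1/(R1 + R2) = 15/(1000 + 50) = 15/1050 = 0.01429 A
V_R2 = I × R2 = V1 × R2/(R1 + R2) = 15 × 50/1050 = 0.7143 V

Final answer: 0.7143 V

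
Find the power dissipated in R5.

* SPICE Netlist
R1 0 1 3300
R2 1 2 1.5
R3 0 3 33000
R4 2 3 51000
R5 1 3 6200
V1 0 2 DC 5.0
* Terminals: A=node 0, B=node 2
Nodal analysis, taking node 2 as the 0 V reference.
Source V1 fixes V_0 = 5 V.
KCL at each unknown node (sum of currents leaving = 0; resistances in Ω):
  Node 1: (V_1 - 5)/3300 + (V_1 - 0)/1.5 + (V_1 - V_3)/6200 = 0
  Node 3: (V_3 - 5)/33000 + (V_3 - 0)/51000 + (V_3 - V_1)/6200 = 0
Collecting terms (coefficients in siemens):
  0.6671·V_1 - 0.0001613·V_3 = 0.001515
  0.0002112·V_3 - 0.0001613·V_1 = 0.0001515
Determinant D = (0.6671)(0.0002112) - (-0.0001613)(-0.0001613) = 0.0001409
V_1 = [(0.001515)(0.0002112) - (-0.0001613)(0.0001515)]/D = 0.002445 V
V_3 = [(0.6671)(0.0001515) - (0.001515)(-0.0001613)]/D = 0.7193 V
I_R5 = (V_1 - V_3)/R5 = (0.002445 - 0.7193)/6200 = -0.0001156 A
P_R5 = I_R5² × R5 = (-0.0001156)² × 6200 = 0.00008288 W

Final answer: 8.288e-05 W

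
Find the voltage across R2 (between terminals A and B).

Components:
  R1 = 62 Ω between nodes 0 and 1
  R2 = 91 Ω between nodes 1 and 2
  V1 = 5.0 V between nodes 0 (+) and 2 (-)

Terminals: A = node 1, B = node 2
R1 and R2 are in series across V1 (node 0 → node 1 → node 2), and the output A–B is taken across R2, so this is a voltage divider.
Series current: I = V1/(R1 + R2) = 5/(62 + 91) = 5/153 = 0.03268 A
V_R2 = I × R2 = V1 × R2/(R1 + R2) = 5 × 91/153 = 2.974 V

Final answer: 2.974 V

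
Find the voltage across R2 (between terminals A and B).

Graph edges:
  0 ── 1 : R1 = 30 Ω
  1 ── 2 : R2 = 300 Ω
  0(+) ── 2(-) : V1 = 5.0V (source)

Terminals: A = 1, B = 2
R1 and R2 are in series across V1 (node 0 → node 1 → node 2), and the output A–B is taken across R2, so this is a voltage divider.
Series current: I = V1/(R1 + R2) = 5/(30 + 300) = 5/330 = 0.01515 A
V_R2 = I × R2 = V1 × R2/(R1 + R2) = 5 × 300/330 = 4.545 V

Final answer: 4.545 V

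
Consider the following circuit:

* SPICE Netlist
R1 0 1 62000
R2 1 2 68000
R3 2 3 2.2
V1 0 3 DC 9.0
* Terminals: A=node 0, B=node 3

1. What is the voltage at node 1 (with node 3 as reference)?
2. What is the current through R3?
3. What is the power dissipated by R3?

Nodal analysis, taking node 3 as the 0 V reference.
Source V1 fixes V_0 = 9 V.
KCL at each unknown node (sum of currents leaving = 0; resistances in Ω):
  Node 1: (V_1 - 9)/62000 + (V_1 - V_2)/68000 = 0
  Node 2: (V_2 - V_1)/68000 + (V_2 - 0)/2.2 = 0
Collecting terms (coefficients in siemens):
  0.00003083·V_1 - 0.00001471·V_2 = 0.0001452
  0.4546·V_2 - 0.00001471·V_1 = 0
Determinant D = (0.00003083)(0.4546) - (-0.00001471)(-0.00001471) = 0.00001402
V_1 = [(0.0001452)(0.4546) - (-0.00001471)(0)]/D = 4.708 V
V_2 = [(0.00003083)(0) - (0.0001452)(-0.00001471)]/D = 0.0001523 V
Part 1:
  Read off the nodal solution: V_1 = 4.708 V
Part 2:
  I_R3 = (V_2 - V_3)/R3 = (0.0001523 - 0)/2.2 = 0.00006923 A
  Magnitude: I_R3 = 0.00006923 A
Part 3:
  I_R3 = (V_2 - V_3)/R3 = (0.0001523 - 0)/2.2 = 0.00006923 A
  P_R3 = I_R3² × R3 = (0.00006923)² × 2.2 = 0.00000001054 W

Final answers:
1. V_1 = 4.708 V
2. I_R3 = 6.923e-05 A
3. P_R3 = 1.054e-08 W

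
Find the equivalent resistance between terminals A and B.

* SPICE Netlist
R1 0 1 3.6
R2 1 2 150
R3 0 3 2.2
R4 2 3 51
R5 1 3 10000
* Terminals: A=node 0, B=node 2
The network is not a plain series/parallel combination. Inject a 1 A test current into terminal A (node 0) and return it from terminal B (node 2); then R_eq = V_A / (1 A).
Nodal analysis, taking node 2 as the 0 V reference.
Current source I_test pushes 1 A into node 0 and draws it out of node 2.
KCL at each unknown node (sum of currents leaving = 0; resistances in Ω):
  Node 0: (V_0 - V_1)/3.6 + (V_0 - V_3)/2.2 - 1 = 0
  Node 1: (V_1 - V_0)/3.6 + (V_1 - 0)/150 + (V_1 - V_3)/10000 = 0
  Node 3: (V_3 - V_0)/2.2 + (V_3 - V_1)/10000 + (V_3 - 0)/51 = 0
Collecting terms (coefficients in siemens):
  0.7323·V_0 - 0.2778·V_1 - 0.4545·V_3 = 1
  0.2845·V_1 - 0.2778·V_0 - 0.0001·V_3 = 0
  0.4743·V_3 - 0.4545·V_0 - 0.0001·V_1 = 0
Solving these 3 simultaneous equations (Gaussian elimination) gives:
  V_0 = 39.51 V, V_1 = 38.59 V, V_3 = 37.88 V
R_eq = V_0 / 1 A = 39.51 Ω

Final answer: 39.51 Ω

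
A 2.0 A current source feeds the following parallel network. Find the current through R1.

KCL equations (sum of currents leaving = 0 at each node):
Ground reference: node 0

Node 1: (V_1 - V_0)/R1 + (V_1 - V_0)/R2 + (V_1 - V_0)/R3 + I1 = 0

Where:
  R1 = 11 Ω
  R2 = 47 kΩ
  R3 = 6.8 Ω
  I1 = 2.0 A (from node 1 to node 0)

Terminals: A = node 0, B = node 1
All resistors sit directly between nodes 0 and 1, so they are in parallel and share one voltage V; the full source current 2 A splits among them.
1/R_par = 1/11 + 1/47000 + 1/6.8 = 0.238 S  =>  R_par = 4.202 Ω
V = I × R_par = 2 × 4.202 = 8.404 V
I_R1 = V/R1 = 8.404/11 = 0.764 A

Final answer: 0.764 A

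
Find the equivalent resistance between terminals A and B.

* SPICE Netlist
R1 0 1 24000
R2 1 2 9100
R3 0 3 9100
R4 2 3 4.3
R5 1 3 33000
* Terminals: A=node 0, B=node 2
The network is not a plain series/parallel combination. Inject a 1 A test current into terminal A (node 0) and return it from terminal B (node 2); then R_eq = V_A / (1 A).
Nodal analysis, taking node 2 as the 0 V reference.
Current source I_test pushes 1 A into node 0 and draws it out of node 2.
KCL at each unknown node (sum of currents leaving = 0; resistances in Ω):
  Node 0: (V_0 - V_1)/24000 + (V_0 - V_3)/9100 - 1 = 0
  Node 1: (V_1 - V_0)/24000 + (V_1 - 0)/9100 + (V_1 - V_3)/33000 = 0
  Node 3: (V_3 - V_0)/9100 + (V_3 - V_1)/33000 + (V_3 - 0)/4.3 = 0
Collecting terms (coefficients in siemens):
  0.0001516·V_0 - 0.00004167·V_1 - 0.0001099·V_3 = 1
  0.0001819·V_1 - 0.00004167·V_0 - 0.0000303·V_3 = 0
  0.2327·V_3 - 0.0001099·V_0 - 0.0000303·V_1 = 0
Solving these 3 simultaneous equations (Gaussian elimination) gives:
  V_0 = 7045 V, V_1 = 1615 V, V_3 = 3.537 V
R_eq = V_0 / 1 A = 7045 Ω = 7.045 kΩ

Final answer: 7.045 kΩ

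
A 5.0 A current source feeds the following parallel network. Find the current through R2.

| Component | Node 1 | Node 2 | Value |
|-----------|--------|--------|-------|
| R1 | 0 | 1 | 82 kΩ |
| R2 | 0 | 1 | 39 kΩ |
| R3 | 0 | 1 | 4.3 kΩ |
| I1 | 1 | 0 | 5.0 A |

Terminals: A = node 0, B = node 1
All resistors sit directly between nodes 0 and 1, so they are in parallel and share one voltage V; the full source current 5 A splits among them.
1/R_par = 1/82000 + 1/39000 + 1/4300 = 0.0002704 S  =>  R_par = 3698 Ω
V = I × R_par = 5 × 3698 = 18490 V
I_R2 = V/R2 = 18490/39000 = 0.4741 A

Final answer: 0.4741 A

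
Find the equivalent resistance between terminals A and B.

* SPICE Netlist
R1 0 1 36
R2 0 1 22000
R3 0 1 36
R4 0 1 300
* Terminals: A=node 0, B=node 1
Reduce the network between node 0 (A) and node 1 (B) by series/parallel combination:
  Rp1 = R1 ‖ R2 ‖ R3 ‖ R4 (parallel, all between nodes 0 and 1) = 1/(1/36 + 1/22000 + 1/36 + 1/300) = 16.97 Ω
R_eq = 16.97 Ω

Final answer: 16.97 Ω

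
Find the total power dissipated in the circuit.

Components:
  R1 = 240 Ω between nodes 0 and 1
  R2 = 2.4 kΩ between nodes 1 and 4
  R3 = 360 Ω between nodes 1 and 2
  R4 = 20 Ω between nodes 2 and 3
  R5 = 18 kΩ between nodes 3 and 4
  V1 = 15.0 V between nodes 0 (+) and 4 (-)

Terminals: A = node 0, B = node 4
Nodal analysis, taking node 4 as the 0 V reference.
Source V1 fixes V_0 = 15 V.
KCL at each unknown node (sum of currents leaving = 0; resistances in Ω):
  Node 1: (V_1 - 15)/240 + (V_1 - 0)/2400 + (V_1 - V_2)/360 = 0
  Node 2: (V_2 - V_1)/360 + (V_2 - V_3)/20 = 0
  Node 3: (V_3 - V_2)/20 + (V_3 - 0)/18000 = 0
Collecting terms (coefficients in siemens):
  0.007361·V_1 - 0.002778·V_2 = 0.0625
  0.05278·V_2 - 0.002778·V_1 - 0.05·V_3 = 0
  0.05006·V_3 - 0.05·V_2 = 0
Solving these 3 simultaneous equations (Gaussian elimination) gives:
  V_1 = 13.48 V, V_2 = 13.21 V, V_3 = 13.2 V
Power in each resistor, P = (ΔV)²/R:
  P_R1 = (15 - 13.48)²/240 = 0.009672 W
  P_R2 = (13.48 - 0)²/2400 = 0.07567 W
  P_R3 = (13.48 - 13.21)²/360 = 0.0001935 W
  P_R4 = (13.21 - 13.2)²/20 = 0.00001075 W
  P_R5 = (13.2 - 0)²/18000 = 0.009677 W
P_total = P_R1 + P_R2 + P_R3 + P_R4 + P_R5 = 0.09523 W

Final answer: 0.09523 W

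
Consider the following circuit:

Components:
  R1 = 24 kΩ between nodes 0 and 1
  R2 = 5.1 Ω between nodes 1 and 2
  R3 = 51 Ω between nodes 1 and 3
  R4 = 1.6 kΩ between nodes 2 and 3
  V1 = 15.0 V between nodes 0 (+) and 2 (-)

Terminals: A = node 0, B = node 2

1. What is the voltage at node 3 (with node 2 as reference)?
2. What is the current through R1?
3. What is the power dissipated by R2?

Nodal analysis, taking node 2 as the 0 V reference.
Source V1 fixes V_0 = 15 V.
KCL at each unknown node (sum of currents leaving = 0; resistances in Ω):
  Node 1: (V_1 - 15)/24000 + (V_1 - 0)/5.1 + (V_1 - V_3)/51 = 0
  Node 3: (V_3 - V_1)/51 + (V_3 - 0)/1600 = 0
Collecting terms (coefficients in siemens):
  0.2157·V_1 - 0.01961·V_3 = 0.000625
  0.02023·V_3 - 0.01961·V_1 = 0
Determinant D = (0.2157)(0.02023) - (-0.01961)(-0.01961) = 0.00398
V_1 = [(0.000625)(0.02023) - (-0.01961)(0)]/D = 0.003177 V
V_3 = [(0.2157)(0) - (0.000625)(-0.01961)]/D = 0.003079 V
Part 1:
  Read off the nodal solution: V_3 = 0.003079 V
Part 2:
  I_R1 = (V_0 - V_1)/R1 = (15 - 0.003177)/24000 = 0.0006249 A
  Magnitude: I_R1 = 0.0006249 A
Part 3:
  I_R2 = (V_1 - V_2)/R2 = (0.003177 - 0)/5.1 = 0.0006229 A
  P_R2 = I_R2² × R2 = (0.0006229)² × 5.1 = 0.000001979 W

Final answers:
1. V_3 = 0.003079 V
2. I_R1 = 0.0006249 A
3. P_R2 = 1.979e-06 W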